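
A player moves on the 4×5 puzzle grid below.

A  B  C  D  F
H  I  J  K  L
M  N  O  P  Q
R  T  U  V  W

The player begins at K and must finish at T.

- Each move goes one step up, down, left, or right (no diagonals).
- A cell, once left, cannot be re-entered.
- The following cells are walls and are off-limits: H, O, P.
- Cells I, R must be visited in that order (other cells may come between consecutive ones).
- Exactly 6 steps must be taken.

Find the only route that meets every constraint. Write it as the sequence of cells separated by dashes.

K - J - I - N - M - R - T

The waypoints must appear in the order I, R, with no cell reused.
Route from K: 2× left (reaching I), down to N, left to M, down to R, right to T — 6 moves in all.
Check: order respected (I at step 2, R at step 5); 6 moves as required.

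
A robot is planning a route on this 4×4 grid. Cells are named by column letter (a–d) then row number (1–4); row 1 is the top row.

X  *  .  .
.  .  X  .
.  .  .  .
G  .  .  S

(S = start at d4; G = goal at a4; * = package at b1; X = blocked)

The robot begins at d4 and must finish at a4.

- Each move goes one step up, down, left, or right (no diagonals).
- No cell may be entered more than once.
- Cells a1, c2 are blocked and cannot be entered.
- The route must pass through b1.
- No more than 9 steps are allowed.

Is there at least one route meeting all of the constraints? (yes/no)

yes

One route that works: d4 → d3 → d2 → d1 → c1 → b1 → b2 → b3 → b4 → a4.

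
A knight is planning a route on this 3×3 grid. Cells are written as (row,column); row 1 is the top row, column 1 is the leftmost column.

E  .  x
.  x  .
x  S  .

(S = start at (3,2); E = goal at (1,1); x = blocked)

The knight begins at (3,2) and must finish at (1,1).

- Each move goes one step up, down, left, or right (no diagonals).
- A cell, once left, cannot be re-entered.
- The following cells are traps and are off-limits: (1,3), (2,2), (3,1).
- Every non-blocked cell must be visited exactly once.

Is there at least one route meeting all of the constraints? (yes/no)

no

Cell (1,2) has only one open neighbour but is neither the start nor the goal, so a Hamiltonian route would have to both enter and leave it through the same neighbour — impossible without revisiting.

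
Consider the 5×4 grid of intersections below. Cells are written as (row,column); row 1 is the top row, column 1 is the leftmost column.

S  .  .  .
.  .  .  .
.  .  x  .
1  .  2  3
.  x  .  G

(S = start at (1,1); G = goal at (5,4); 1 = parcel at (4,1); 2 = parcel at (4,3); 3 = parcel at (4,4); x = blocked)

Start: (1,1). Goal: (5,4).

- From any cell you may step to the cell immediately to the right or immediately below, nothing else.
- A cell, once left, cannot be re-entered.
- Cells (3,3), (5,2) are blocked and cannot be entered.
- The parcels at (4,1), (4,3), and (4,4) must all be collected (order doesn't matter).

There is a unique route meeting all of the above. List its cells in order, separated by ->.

(1,1) -> (2,1) -> (3,1) -> (4,1) -> (4,2) -> (4,3) -> (4,4) -> (5,4)

Moves only go right or down, so the column and row indices never decrease.
Route from (1,1): down 3 to (4,1), right 3 to (4,4), down 1 to (5,4) — 7 moves in all.
Check: all required cells visited.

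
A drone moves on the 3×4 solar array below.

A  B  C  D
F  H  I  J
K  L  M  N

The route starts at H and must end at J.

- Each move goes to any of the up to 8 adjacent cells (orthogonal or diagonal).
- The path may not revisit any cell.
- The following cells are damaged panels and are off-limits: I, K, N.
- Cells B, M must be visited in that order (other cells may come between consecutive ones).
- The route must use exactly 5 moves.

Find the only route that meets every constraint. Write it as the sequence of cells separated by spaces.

The waypoints must appear in the order B, M, with no cell reused.
Route from H: up to B, down-left to F, down-right to L, right to M, up-right to J — 5 moves in all.
Check: order respected (B at step 1, M at step 4); 5 moves as required.

H B F L M J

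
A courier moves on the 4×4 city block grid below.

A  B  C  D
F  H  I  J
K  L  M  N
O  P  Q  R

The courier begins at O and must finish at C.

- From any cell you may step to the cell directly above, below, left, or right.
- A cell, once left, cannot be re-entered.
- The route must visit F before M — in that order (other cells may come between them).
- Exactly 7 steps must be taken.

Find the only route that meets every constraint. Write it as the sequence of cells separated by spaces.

O K F H L M I C

The waypoints must appear in the order F, M, with no cell reused.
Route from O: up 2 to F, right 1 to H, down 1 to L, right 1 to M, up 2 to C — 7 moves in all.
Check: order respected (F at step 2, M at step 5); 7 moves as required.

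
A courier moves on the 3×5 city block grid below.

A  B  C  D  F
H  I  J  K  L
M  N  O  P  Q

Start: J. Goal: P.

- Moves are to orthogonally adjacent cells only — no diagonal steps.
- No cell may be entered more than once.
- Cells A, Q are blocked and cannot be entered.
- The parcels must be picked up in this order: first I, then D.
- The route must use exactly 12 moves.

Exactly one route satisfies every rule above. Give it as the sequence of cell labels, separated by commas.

J, O, N, M, H, I, B, C, D, F, L, K, P

The waypoints must appear in the order I, D, with no cell reused.
Route from J: down 1 to O, left 2 to M, up 1 to H, right 1 to I, up 1 to B, right 3 to F, down 1 to L, left 1 to K, down 1 to P — 12 moves in all.
Check: order respected (I at step 5, D at step 8); 12 moves as required.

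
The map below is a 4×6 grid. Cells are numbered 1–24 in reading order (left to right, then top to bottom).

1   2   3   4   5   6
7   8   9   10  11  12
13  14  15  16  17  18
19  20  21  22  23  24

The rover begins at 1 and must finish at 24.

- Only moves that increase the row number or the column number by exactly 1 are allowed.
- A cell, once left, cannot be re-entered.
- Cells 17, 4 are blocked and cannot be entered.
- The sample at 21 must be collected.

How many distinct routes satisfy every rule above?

A right/down-only route from 1 to 24 makes exactly 3 down-moves and 5 right-moves in some order.
With no other constraints that would be C(8,3) = 56 routes.
Split at 21 and multiply the segment counts (each segment already excludes blocked cells): 1→21: 10; 21→24: 1; product = 10.
That gives 10 routes.

10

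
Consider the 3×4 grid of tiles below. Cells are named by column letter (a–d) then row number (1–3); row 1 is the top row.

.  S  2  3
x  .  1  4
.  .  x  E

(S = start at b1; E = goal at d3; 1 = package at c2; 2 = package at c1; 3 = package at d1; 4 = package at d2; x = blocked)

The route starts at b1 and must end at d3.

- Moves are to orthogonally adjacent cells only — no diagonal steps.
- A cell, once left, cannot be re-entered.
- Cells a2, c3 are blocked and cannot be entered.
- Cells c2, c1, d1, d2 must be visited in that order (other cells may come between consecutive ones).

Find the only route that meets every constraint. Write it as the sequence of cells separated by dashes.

b1 - b2 - c2 - c1 - d1 - d2 - d3

The waypoints must appear in the order c2, c1, d1, d2, with no cell reused.
Route from b1: down 1 to b2, right 1 to c2, up 1 to c1, right 1 to d1, down 2 to d3 — 6 moves in all.
Check: order respected (1 at step 2, 2 at step 3, 3 at step 4, 4 at step 5).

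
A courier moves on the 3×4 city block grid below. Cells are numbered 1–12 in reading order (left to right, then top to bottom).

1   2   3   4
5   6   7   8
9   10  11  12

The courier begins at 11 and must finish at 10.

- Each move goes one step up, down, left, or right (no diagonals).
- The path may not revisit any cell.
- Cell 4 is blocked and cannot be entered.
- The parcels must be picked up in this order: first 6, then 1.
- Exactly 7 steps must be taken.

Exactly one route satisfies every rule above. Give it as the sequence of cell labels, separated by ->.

11 -> 7 -> 6 -> 2 -> 1 -> 5 -> 9 -> 10

The waypoints must appear in the order 6, 1, with no cell reused.
Route from 11: up 1 to 7, left 1 to 6, up 1 to 2, left 1 to 1, down 2 to 9, right 1 to 10 — 7 moves in all.
Check: order respected (6 at step 2, 1 at step 4); 7 moves as required.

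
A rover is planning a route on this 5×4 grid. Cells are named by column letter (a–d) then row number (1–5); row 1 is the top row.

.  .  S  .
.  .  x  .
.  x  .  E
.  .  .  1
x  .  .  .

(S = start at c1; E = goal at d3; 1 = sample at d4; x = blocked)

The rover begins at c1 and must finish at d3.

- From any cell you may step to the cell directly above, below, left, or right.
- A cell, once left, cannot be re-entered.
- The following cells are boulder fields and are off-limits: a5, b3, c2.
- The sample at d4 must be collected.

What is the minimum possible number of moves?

9

Any route passes through d4 somewhere between c1 and d3. Summing Manhattan distances along the two legs (c1 → d4 → d3) gives a lower bound of 4 + 1 = 5 moves.
The shortest route satisfying every rule uses 9 moves: c1 → b1 → b2 → a2 → a3 → a4 → b4 → c4 → d4 → d3.
The no-revisit rule (legs can't share cells) pushes the minimum above the 5-move bound; an exhaustive check rules out every length from 5 to 8 (on a 4-connected grid the length of any start-to-goal walk has the same parity as the Manhattan bound, so only lengths 5, 7, 9, … need checking), leaving 9 as the minimum.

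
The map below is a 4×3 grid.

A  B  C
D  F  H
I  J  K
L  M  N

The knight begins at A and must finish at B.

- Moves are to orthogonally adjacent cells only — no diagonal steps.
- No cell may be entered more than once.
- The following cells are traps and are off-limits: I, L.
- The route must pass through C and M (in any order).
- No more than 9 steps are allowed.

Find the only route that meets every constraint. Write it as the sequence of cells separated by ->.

A -> D -> F -> J -> M -> N -> K -> H -> C -> B

The budget equals the shortest possible length, so every move has to be on a shortest route through the required cells.
Route from A: down to D, right to F, 2× down (reaching M), right to N, 3× up (reaching C), left to B — 9 moves in all.
Check: all required cells visited; 9 ≤ 9 moves.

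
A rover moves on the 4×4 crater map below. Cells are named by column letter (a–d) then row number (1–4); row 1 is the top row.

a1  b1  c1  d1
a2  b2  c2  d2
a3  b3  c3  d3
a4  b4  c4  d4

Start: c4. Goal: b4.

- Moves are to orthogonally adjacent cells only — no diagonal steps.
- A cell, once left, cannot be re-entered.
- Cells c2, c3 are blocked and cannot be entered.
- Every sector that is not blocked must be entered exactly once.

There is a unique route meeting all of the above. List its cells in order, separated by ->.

Need to visit all 14 open cells exactly once, starting at c4 and ending at b4.
Route from c4: right 1 to d4, up 3 to d1, left 3 to a1, down 1 to a2, right 1 to b2, down 1 to b3, left 1 to a3, down 1 to a4, right 1 to b4 — 13 moves in all.
Check: all 14 open cells covered.

c4 -> d4 -> d3 -> d2 -> d1 -> c1 -> b1 -> a1 -> a2 -> b2 -> b3 -> a3 -> a4 -> b4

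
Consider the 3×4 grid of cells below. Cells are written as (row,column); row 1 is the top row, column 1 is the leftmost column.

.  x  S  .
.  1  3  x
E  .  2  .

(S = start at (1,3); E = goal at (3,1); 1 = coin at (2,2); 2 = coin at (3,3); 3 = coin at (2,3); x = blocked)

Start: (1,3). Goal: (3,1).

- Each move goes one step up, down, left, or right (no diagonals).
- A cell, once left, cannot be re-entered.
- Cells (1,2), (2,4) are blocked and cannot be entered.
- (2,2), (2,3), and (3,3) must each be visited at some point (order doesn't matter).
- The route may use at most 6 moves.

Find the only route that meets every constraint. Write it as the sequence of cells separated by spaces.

The budget equals the shortest possible length, so every move has to be on a shortest route through the required cells.
Route from (1,3): 2× down (reaching (3,3)), left to (3,2), up to (2,2), left to (2,1), down to (3,1) — 6 moves in all.
Check: all required cells visited; 6 ≤ 6 moves.

(1,3) (2,3) (3,3) (3,2) (2,2) (2,1) (3,1)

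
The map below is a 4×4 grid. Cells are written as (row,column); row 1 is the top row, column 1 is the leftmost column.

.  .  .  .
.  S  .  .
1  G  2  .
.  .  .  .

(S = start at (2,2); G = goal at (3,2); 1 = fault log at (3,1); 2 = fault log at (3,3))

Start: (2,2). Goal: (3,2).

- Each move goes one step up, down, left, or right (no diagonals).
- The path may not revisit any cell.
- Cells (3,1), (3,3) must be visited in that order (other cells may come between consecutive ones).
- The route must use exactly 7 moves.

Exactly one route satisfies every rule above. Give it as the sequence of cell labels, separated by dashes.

(2,2) - (2,1) - (3,1) - (4,1) - (4,2) - (4,3) - (3,3) - (3,2)

The waypoints must appear in the order (3,1), (3,3), with no cell reused.
Route from (2,2): left 1 to (2,1), down 2 to (4,1), right 2 to (4,3), up 1 to (3,3), left 1 to (3,2) — 7 moves in all.
Check: order respected (1 at step 2, 2 at step 6); 7 moves as required.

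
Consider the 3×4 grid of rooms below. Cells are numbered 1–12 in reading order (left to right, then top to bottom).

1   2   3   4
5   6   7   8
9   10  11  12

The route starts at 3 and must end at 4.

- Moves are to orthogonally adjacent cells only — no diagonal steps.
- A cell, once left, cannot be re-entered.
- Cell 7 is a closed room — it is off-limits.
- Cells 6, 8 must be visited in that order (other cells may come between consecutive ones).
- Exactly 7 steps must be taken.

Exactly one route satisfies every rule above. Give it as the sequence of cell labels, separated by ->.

The waypoints must appear in the order 6, 8, with no cell reused.
Route from 3: left 1 to 2, down 2 to 10, right 2 to 12, up 2 to 4 — 7 moves in all.
Check: order respected (6 at step 2, 8 at step 6); 7 moves as required.

3 -> 2 -> 6 -> 10 -> 11 -> 12 -> 8 -> 4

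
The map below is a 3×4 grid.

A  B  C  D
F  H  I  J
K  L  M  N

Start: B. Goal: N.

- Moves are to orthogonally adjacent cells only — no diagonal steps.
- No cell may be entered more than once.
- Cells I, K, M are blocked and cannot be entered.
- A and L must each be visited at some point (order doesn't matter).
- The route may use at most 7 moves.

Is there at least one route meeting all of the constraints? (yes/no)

no

L must be visited but has only one open neighbour (H), and it is neither the start nor the goal — the route would have to enter and leave through H, re-entering it.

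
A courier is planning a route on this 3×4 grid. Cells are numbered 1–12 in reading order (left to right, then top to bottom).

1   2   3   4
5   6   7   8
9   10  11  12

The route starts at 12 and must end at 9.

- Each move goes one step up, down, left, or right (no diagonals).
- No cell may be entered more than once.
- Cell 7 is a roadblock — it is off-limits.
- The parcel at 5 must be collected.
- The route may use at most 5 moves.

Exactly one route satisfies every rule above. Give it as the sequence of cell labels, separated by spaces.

12 11 10 6 5 9

The 5-move cap with required stops at 5 leaves no slack for detours.
Route from 12: 2× left (reaching 10), up to 6, left to 5, down to 9 — 5 moves in all.
Check: all required cells visited; 5 ≤ 5 moves.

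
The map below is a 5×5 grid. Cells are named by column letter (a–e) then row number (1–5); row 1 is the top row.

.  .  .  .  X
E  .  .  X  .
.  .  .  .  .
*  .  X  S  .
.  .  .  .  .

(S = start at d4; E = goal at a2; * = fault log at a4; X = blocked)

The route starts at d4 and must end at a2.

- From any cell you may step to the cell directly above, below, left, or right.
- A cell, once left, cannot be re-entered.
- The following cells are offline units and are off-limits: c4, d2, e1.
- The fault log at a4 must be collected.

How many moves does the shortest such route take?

7

Any route passes through a4 somewhere between d4 and a2. Summing Manhattan distances along the two legs (d4 → a4 → a2) gives a lower bound of 3 + 2 = 5 moves.
That bound ignores the blocked cells. Measuring each leg by the fewest moves that actually steer around them (d4→a4: 5; a4→a2: 2) raises the lower bound to 7.
A route of 7 moves exists: d4 → d3 → c3 → b3 → b4 → a4 → a3 → a2.
Since 7 matches that lower bound, it is optimal.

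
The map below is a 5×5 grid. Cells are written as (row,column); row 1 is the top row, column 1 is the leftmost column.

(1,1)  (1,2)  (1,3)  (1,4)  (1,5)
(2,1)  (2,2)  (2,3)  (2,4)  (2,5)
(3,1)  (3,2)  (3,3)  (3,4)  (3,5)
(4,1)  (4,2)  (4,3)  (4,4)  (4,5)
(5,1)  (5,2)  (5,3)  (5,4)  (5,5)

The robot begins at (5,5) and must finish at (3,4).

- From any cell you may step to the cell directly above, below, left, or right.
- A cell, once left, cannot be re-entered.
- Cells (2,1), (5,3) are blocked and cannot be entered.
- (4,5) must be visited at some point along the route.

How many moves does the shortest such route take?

3

Any route passes through (4,5) somewhere between (5,5) and (3,4). Summing Manhattan distances along the two legs ((5,5) → (4,5) → (3,4)) gives a lower bound of 1 + 2 = 3 moves.
A route of 3 moves achieves this: (5,5) → (4,5) → (3,5) → (3,4).
Since 3 matches the lower bound, it is optimal.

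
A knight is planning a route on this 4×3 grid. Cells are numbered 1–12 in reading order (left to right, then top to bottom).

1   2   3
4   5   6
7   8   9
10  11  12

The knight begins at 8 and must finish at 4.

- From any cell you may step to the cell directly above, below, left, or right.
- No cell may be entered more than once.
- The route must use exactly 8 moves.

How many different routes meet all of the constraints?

5

Need simple routes of exactly 8 moves from 8 to 4 (Manhattan distance 2, so 3 moves are spent on a detour and 3 undoing it).
Enumerating: 8 5 6 9 12 11 10 7 4 | 8 11 12 9 6 3 2 5 4 | 8 11 12 9 6 3 2 1 4 | 8 11 12 9 6 5 2 1 4 | 8 7 10 11 12 9 6 5 4.
That gives 5 routes.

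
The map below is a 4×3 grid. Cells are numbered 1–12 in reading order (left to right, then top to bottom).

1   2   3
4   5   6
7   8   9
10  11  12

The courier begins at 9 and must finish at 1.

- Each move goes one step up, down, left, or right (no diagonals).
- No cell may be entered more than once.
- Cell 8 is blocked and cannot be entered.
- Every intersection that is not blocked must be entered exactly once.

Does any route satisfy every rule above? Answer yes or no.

One route that works: 9 → 12 → 11 → 10 → 7 → 4 → 5 → 6 → 3 → 2 → 1.

yes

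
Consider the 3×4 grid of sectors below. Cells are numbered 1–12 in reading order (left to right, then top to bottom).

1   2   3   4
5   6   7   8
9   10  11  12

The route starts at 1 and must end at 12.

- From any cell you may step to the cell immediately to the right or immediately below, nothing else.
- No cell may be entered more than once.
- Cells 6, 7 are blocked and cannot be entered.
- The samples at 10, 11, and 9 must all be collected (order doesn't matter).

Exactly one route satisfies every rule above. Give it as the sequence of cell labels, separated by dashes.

Moves only go right or down, so the column and row indices never decrease.
Route from 1: 2× down (reaching 9), 3× right (reaching 12) — 5 moves in all.
Check: all required cells visited.

1 - 5 - 9 - 10 - 11 - 12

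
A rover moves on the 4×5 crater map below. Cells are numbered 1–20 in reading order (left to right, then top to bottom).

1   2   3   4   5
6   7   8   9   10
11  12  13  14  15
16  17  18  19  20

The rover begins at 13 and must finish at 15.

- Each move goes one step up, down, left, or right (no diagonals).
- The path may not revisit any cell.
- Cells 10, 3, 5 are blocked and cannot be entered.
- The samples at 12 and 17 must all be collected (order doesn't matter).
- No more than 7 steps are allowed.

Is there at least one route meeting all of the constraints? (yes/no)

One route that works: 13 → 12 → 17 → 18 → 19 → 14 → 15.

yes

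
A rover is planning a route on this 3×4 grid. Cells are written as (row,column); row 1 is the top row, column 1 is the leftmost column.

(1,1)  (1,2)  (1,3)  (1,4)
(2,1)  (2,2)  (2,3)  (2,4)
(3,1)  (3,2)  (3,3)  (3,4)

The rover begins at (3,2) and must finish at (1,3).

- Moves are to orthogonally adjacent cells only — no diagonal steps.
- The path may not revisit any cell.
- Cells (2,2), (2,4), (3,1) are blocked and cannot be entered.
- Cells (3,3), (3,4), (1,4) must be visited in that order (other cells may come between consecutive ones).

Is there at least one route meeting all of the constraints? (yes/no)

no

(3,4) must be visited but has only one open neighbour ((3,3)), and it is neither the start nor the goal — the route would have to enter and leave through (3,3), re-entering it.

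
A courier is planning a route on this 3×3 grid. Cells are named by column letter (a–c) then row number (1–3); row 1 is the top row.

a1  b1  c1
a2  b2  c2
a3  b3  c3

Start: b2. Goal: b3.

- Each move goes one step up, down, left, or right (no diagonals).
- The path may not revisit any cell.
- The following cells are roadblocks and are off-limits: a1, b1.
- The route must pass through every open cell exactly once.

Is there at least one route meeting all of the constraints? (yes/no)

no

Cell c1 has only one open neighbour but is neither the start nor the goal, so a Hamiltonian route would have to both enter and leave it through the same neighbour — impossible without revisiting.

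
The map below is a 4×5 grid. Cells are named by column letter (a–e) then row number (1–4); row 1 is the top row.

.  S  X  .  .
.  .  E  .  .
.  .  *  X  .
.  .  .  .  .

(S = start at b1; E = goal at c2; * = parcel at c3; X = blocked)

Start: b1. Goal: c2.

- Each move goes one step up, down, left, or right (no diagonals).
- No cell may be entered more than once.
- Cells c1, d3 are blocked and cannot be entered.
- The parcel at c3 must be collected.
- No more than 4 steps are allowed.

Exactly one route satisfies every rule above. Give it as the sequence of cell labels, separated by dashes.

b1 - b2 - b3 - c3 - c2

The 4-move cap with required stops at c3 leaves no slack for detours.
Route from b1: down 2 to b3, right 1 to c3, up 1 to c2 — 4 moves in all.
Check: all required cells visited; 4 ≤ 4 moves.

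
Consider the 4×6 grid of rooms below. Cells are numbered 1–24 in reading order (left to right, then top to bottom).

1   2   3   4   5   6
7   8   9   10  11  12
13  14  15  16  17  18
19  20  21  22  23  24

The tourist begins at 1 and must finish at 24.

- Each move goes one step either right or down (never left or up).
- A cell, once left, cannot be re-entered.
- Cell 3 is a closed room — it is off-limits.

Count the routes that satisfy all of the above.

A right/down-only route from 1 to 24 makes exactly 3 down-moves and 5 right-moves in some order.
With no other constraints that would be C(8,3) = 56 routes.
Subtract routes through each blocked cell (inclusion–exclusion for overlaps): − through 3: 20 → 36.
That gives 36 routes.

36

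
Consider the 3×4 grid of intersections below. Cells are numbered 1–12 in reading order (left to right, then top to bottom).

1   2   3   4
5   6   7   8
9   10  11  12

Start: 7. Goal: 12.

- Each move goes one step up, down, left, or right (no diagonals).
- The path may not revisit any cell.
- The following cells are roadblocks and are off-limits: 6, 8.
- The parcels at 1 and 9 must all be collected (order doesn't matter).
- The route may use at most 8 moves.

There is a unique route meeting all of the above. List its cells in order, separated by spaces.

Any route must reach 1 and 9 and still end at 12 within 8 moves, so the order of the required stops is forced.
Route from 7: up to 3, 2× left (reaching 1), 2× down (reaching 9), 3× right (reaching 12) — 8 moves in all.
Check: all required cells visited; 8 ≤ 8 moves.

7 3 2 1 5 9 10 11 12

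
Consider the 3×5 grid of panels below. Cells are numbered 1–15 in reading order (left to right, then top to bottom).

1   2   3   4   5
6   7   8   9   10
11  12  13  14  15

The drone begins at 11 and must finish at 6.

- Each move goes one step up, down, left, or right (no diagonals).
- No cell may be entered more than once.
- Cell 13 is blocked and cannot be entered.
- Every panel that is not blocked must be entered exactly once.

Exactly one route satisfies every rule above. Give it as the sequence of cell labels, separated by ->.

11 -> 12 -> 7 -> 8 -> 9 -> 14 -> 15 -> 10 -> 5 -> 4 -> 3 -> 2 -> 1 -> 6

Need to visit all 14 open cells exactly once, starting at 11 and ending at 6.
Cell 14 has only two open neighbours (9 and 15), so the path must pass straight through it: one of those is the cell it's entered from and the other is where it exits.
Route from 11: right 1 to 12, up 1 to 7, right 2 to 9, down 1 to 14, right 1 to 15, up 2 to 5, left 4 to 1, down 1 to 6 — 13 moves in all.
Check: all 14 open cells covered.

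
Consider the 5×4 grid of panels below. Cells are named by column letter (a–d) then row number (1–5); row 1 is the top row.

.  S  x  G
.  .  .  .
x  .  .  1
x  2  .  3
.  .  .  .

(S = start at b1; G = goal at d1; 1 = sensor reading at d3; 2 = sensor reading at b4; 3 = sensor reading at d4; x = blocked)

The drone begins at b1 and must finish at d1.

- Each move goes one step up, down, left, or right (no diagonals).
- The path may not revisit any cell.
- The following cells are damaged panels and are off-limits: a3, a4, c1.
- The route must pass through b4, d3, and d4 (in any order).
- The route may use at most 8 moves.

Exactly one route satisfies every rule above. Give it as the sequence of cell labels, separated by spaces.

The 8-move cap with required stops at b4, d3, d4 leaves no slack for detours.
Route from b1: down 3 to b4, right 2 to d4, up 3 to d1 — 8 moves in all.
Check: all required cells visited; 8 ≤ 8 moves.

b1 b2 b3 b4 c4 d4 d3 d2 d1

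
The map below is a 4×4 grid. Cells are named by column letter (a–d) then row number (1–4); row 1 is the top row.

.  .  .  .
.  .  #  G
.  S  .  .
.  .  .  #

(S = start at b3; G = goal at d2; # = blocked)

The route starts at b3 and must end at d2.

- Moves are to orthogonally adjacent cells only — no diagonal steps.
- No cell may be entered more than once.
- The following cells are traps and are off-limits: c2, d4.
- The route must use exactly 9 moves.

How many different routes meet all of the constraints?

3

Need simple routes of exactly 9 moves from b3 to d2 (Manhattan distance 3, so 3 moves are spent on a detour and 3 undoing it).
Enumerating: b3 b2 a2 a3 a4 b4 c4 c3 d3 d2 | b3 b4 a4 a3 a2 a1 b1 c1 d1 d2 | b3 b4 a4 a3 a2 b2 b1 c1 d1 d2.
That gives 3 routes.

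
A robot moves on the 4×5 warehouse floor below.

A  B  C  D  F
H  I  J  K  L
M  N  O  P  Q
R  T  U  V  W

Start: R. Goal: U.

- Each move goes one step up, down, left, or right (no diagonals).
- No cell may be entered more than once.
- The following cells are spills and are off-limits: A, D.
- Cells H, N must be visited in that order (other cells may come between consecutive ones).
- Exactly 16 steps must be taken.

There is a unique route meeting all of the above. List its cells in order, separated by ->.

R -> M -> H -> I -> B -> C -> J -> K -> L -> Q -> W -> V -> P -> O -> N -> T -> U

The waypoints must appear in the order H, N, with no cell reused.
Route from R: up 2 to H, right 1 to I, up 1 to B, right 1 to C, down 1 to J, right 2 to L, down 2 to W, left 1 to V, up 1 to P, left 2 to N, down 1 to T, right 1 to U — 16 moves in all.
Check: order respected (H at step 2, N at step 14); 16 moves as required.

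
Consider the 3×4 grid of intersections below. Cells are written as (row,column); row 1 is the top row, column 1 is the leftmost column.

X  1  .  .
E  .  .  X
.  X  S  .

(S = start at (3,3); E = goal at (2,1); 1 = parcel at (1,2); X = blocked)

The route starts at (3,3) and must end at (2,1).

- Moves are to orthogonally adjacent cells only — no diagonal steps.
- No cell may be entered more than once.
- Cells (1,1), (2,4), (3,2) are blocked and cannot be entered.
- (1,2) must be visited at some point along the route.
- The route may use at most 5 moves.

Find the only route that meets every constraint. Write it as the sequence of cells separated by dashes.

The 5-move cap with required stops at (1,2) leaves no slack for detours.
Route from (3,3): 2× up (reaching (1,3)), left to (1,2), down to (2,2), left to (2,1) — 5 moves in all.
Check: all required cells visited; 5 ≤ 5 moves.

(3,3) - (2,3) - (1,3) - (1,2) - (2,2) - (2,1)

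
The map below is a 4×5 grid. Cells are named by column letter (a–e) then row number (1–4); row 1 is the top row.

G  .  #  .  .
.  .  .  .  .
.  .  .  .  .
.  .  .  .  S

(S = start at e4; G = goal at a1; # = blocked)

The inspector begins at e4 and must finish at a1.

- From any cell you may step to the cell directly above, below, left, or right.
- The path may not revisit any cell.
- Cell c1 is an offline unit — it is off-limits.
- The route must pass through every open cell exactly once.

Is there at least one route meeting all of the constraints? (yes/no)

Colour the cells like a checkerboard: each orthogonal step flips colour, so a Hamiltonian route alternates colours. Here there are 9 cells of one colour and 10 of the other, with start on the opposite colour to the goal — the counts and endpoints can't be arranged into an alternating sequence of length 19, so no Hamiltonian route exists.

no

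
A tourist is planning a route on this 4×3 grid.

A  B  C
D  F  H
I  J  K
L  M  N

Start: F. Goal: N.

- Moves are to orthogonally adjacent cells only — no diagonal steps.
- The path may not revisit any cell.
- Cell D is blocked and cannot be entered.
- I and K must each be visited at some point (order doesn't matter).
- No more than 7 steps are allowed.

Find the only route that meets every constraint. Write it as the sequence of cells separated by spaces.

Any route must reach I and K and still end at N within 7 moves, so the order of the required stops is forced.
Route from F: right to H, down to K, 2× left (reaching I), down to L, 2× right (reaching N) — 7 moves in all.
Check: all required cells visited; 7 ≤ 7 moves.

F H K J I L M N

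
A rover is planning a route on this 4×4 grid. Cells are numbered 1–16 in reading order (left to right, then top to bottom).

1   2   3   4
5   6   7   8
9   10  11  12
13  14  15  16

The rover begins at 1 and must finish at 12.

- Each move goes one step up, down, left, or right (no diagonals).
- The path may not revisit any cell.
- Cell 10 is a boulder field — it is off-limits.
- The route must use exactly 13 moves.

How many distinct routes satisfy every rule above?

Need simple routes of exactly 13 moves from 1 to 12 (Manhattan distance 5, so 4 moves are spent on a detour and 4 undoing it).
Enumerating: 1 5 9 13 14 15 11 7 6 2 3 4 8 12 | 1 2 6 5 9 13 14 15 11 7 3 4 8 12 | 1 2 3 4 8 7 6 5 9 13 14 15 11 12 | 1 2 3 4 8 7 6 5 9 13 14 15 16 12.
That gives 4 routes.

4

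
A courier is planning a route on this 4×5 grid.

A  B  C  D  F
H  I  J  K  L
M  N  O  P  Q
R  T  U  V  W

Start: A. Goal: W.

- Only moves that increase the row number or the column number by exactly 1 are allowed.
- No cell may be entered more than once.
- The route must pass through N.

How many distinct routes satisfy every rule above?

12

A right/down-only route from A to W makes exactly 3 down-moves and 4 right-moves in some order.
With no other constraints that would be C(7,3) = 35 routes.
Split at N and multiply the segment counts: A→N: 3; N→W: 4; product = 12.
That gives 12 routes.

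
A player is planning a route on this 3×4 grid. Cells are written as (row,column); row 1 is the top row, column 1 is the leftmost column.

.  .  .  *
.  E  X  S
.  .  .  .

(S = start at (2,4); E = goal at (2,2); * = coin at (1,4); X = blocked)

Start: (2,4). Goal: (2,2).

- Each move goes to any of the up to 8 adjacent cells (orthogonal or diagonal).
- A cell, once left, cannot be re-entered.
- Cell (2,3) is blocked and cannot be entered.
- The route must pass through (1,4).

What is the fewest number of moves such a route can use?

Any route passes through (1,4) somewhere between (2,4) and (2,2). Summing Chebyshev distances along the two legs ((2,4) → (1,4) → (2,2)) gives a lower bound of 1 + 2 = 3 moves.
A route of 3 moves achieves this: (2,4) → (1,4) → (1,3) → (2,2).
Since 3 matches the lower bound, it is optimal.

3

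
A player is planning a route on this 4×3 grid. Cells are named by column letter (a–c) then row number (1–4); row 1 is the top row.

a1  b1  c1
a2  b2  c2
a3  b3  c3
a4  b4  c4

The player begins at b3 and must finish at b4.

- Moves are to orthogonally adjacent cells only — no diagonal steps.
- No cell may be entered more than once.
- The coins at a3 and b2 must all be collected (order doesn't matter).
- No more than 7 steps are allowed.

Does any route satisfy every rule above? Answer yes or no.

yes

One route that works: b3 → b2 → a2 → a3 → a4 → b4.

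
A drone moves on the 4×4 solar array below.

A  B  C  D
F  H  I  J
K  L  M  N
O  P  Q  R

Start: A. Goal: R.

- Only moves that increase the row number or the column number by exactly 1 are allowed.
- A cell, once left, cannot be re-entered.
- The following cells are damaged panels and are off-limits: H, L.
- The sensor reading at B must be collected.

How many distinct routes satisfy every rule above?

A right/down-only route from A to R makes exactly 3 down-moves and 3 right-moves in some order.
With no other constraints that would be C(6,3) = 20 routes.
Split at B and multiply the segment counts (each segment already excludes blocked cells): A→B: 1; B→R: 4; product = 4.
That gives 4 routes.

4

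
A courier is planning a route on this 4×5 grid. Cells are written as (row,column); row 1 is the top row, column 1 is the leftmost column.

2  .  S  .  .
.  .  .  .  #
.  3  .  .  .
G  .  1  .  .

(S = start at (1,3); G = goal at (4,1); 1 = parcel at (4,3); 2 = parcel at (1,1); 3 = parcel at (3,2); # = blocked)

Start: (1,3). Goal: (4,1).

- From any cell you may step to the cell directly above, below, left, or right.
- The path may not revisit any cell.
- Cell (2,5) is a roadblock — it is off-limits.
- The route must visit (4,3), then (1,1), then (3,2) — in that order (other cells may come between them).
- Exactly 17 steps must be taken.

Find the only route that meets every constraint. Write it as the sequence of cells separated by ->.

The waypoints must appear in the order (4,3), (1,1), (3,2), with no cell reused.
Route from (1,3): right 1 to (1,4), down 2 to (3,4), right 1 to (3,5), down 1 to (4,5), left 2 to (4,3), up 2 to (2,3), left 1 to (2,2), up 1 to (1,2), left 1 to (1,1), down 2 to (3,1), right 1 to (3,2), down 1 to (4,2), left 1 to (4,1) — 17 moves in all.
Check: order respected (1 at step 7, 2 at step 12, 3 at step 15); 17 moves as required.

(1,3) -> (1,4) -> (2,4) -> (3,4) -> (3,5) -> (4,5) -> (4,4) -> (4,3) -> (3,3) -> (2,3) -> (2,2) -> (1,2) -> (1,1) -> (2,1) -> (3,1) -> (3,2) -> (4,2) -> (4,1)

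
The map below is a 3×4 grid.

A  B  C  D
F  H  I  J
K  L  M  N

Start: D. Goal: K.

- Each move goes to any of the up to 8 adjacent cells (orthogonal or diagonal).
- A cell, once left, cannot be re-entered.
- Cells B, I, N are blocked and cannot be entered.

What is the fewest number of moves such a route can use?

3

With diagonal moves allowed, the Chebyshev distance max(|Δrow|,|Δcol|) from D to K is 3, so at least 3 moves are needed.
A route of 3 moves achieves this: D → C → H → K.
Since 3 matches the lower bound, it is optimal.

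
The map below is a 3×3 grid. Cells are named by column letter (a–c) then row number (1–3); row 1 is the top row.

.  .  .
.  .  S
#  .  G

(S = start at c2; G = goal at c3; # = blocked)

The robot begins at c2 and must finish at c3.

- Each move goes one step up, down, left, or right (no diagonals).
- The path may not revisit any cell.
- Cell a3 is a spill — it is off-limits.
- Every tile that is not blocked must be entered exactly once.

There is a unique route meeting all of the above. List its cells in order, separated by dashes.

Need to visit all 8 open cells exactly once, starting at c2 and ending at c3.
Route from c2: up 1 to c1, left 2 to a1, down 1 to a2, right 1 to b2, down 1 to b3, right 1 to c3 — 7 moves in all.
Check: all 8 open cells covered.

c2 - c1 - b1 - a1 - a2 - b2 - b3 - c3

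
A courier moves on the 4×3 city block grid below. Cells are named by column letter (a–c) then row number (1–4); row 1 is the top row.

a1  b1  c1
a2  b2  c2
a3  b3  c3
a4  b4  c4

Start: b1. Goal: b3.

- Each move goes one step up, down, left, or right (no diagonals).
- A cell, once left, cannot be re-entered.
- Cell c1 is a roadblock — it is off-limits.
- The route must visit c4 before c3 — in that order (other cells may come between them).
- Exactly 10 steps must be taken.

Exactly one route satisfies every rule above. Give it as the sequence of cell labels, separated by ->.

The waypoints must appear in the order c4, c3, with no cell reused.
Route from b1: left 1 to a1, down 3 to a4, right 2 to c4, up 2 to c2, left 1 to b2, down 1 to b3 — 10 moves in all.
Check: order respected (c4 at step 6, c3 at step 7); 10 moves as required.

b1 -> a1 -> a2 -> a3 -> a4 -> b4 -> c4 -> c3 -> c2 -> b2 -> b3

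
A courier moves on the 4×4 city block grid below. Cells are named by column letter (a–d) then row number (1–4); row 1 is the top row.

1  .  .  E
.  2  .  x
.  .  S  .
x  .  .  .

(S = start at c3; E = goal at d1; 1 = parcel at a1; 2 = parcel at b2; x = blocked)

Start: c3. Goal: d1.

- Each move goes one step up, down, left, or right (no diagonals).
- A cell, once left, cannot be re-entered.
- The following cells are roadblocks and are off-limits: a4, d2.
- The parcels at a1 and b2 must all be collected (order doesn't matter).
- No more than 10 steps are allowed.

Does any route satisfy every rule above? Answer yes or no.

yes

One route that works: c3 → c2 → b2 → a2 → a1 → b1 → c1 → d1.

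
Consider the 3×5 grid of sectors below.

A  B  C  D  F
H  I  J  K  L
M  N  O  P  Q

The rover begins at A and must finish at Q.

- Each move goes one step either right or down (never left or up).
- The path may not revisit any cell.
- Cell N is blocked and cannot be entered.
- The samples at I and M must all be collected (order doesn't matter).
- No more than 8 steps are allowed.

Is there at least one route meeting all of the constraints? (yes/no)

no

M is below but to the left of I: going I → M would need a leftward move and M → I an upward move, so no right/down-only route can visit both required cells.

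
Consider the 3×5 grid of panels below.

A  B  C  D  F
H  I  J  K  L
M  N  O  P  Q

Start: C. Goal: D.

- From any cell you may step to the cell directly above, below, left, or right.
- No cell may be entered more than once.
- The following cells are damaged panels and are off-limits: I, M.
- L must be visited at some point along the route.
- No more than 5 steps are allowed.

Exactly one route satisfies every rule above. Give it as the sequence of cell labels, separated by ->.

C -> J -> K -> L -> F -> D

The 5-move cap with required stops at L leaves no slack for detours.
Route from C: down to J, 2× right (reaching L), up to F, left to D — 5 moves in all.
Check: all required cells visited; 5 ≤ 5 moves.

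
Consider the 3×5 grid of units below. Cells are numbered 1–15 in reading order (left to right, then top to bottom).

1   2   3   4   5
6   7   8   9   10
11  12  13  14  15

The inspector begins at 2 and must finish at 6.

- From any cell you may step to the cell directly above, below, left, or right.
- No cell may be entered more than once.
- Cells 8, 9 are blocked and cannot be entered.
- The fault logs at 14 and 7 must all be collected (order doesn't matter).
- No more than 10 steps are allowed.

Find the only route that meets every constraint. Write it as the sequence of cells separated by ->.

Any route must reach 14 and 7 and still end at 6 within 10 moves, so the order of the required stops is forced.
Route from 2: 3× right (reaching 5), 2× down (reaching 15), 3× left (reaching 12), up to 7, left to 6 — 10 moves in all.
Check: all required cells visited; 10 ≤ 10 moves.

2 -> 3 -> 4 -> 5 -> 10 -> 15 -> 14 -> 13 -> 12 -> 7 -> 6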